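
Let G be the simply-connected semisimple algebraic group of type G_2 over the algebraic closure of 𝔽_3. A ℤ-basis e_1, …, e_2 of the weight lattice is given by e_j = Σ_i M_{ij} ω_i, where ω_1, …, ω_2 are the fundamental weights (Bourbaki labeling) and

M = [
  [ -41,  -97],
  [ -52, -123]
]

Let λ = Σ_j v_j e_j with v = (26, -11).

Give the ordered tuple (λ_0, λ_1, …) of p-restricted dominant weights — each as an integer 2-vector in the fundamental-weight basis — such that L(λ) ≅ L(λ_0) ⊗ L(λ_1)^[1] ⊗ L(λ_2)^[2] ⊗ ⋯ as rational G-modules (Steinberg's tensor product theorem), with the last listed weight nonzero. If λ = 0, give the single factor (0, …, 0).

ω-coordinates c = M·v, v = (26, -11):
  c_1 = (-41)·(26) + (-97)·(-11) = 1
  c_2 = (-52)·(26) + (-123)·(-11) = 1
Base-3 expansion of each c_i:
  c_1 = 1 = 1·3^0
  c_2 = 1 = 1·3^0
λ_0 = (1, 1)

((1, 1),)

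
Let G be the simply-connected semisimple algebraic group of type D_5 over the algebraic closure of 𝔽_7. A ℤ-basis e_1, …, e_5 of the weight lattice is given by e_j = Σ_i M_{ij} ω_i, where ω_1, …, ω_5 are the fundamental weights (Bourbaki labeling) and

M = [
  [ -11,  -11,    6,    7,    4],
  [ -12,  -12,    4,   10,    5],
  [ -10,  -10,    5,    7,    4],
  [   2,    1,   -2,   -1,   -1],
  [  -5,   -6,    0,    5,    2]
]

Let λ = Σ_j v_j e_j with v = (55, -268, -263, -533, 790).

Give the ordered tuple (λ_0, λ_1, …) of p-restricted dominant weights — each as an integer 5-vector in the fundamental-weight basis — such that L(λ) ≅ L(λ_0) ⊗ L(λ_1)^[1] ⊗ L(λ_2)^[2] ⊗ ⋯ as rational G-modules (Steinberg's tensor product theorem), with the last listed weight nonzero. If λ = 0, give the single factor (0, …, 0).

ω-coordinates c = M·v, v = (55, -268, -263, -533, 790):
  c_1 = (-11)·(55) + (-11)·(-268) + (6)·(-263) + (7)·(-533) + (4)·(790) = 194
  c_2 = (-12)·(55) + (-12)·(-268) + (4)·(-263) + (10)·(-533) + (5)·(790) = 124
  c_3 = (-10)·(55) + (-10)·(-268) + (5)·(-263) + (7)·(-533) + (4)·(790) = 244
  c_4 = (2)·(55) + (1)·(-268) + (-2)·(-263) + (-1)·(-533) + (-1)·(790) = 111
  c_5 = (-5)·(55) + (-6)·(-268) + (0)·(-263) + (5)·(-533) + (2)·(790) = 248
Expand coordinatewise in base 7:
  c_1 = 194 = 5·7^0 + 6·7^1 + 3·7^2
  c_2 = 124 = 5·7^0 + 3·7^1 + 2·7^2
  c_3 = 244 = 6·7^0 + 6·7^1 + 4·7^2
  c_4 = 111 = 6·7^0 + 1·7^1 + 2·7^2
  c_5 = 248 = 3·7^0 + 0·7^1 + 5·7^2
Factor λ_0 = (5, 5, 6, 6, 3)
Factor λ_1 = (6, 3, 6, 1, 0)
Factor λ_2 = (3, 2, 4, 2, 5)

((5, 5, 6, 6, 3), (6, 3, 6, 1, 0), (3, 2, 4, 2, 5))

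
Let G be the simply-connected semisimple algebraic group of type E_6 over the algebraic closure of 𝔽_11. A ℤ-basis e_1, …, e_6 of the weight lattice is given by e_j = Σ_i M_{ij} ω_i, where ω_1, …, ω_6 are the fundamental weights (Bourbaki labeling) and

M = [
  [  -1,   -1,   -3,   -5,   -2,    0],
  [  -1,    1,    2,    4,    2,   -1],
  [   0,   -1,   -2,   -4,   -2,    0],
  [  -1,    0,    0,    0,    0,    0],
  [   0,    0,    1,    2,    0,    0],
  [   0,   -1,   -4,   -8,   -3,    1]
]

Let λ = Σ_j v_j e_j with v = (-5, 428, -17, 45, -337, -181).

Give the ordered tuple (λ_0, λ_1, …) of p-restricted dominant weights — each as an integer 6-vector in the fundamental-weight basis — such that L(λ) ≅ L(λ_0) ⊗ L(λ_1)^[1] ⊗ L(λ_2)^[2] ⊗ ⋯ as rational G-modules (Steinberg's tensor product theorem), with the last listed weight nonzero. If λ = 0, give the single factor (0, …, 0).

((0, 9, 1, 5, 7, 0), (7, 7, 9, 0, 6, 10))

In the fundamental-weight basis, λ has coordinates c = M·v (v = (-5, 428, -17, 45, -337, -181)):
  c_1 = (-1)·(-5) + (-1)·(428) + (-3)·(-17) + (-5)·(45) + (-2)·(-337) + (0)·(-181) = 77
  c_2 = (-1)·(-5) + (1)·(428) + (2)·(-17) + (4)·(45) + (2)·(-337) + (-1)·(-181) = 86
  c_3 = (0)·(-5) + (-1)·(428) + (-2)·(-17) + (-4)·(45) + (-2)·(-337) + (0)·(-181) = 100
  c_4 = (-1)·(-5) + (0)·(428) + (0)·(-17) + (0)·(45) + (0)·(-337) + (0)·(-181) = 5
  c_5 = (0)·(-5) + (0)·(428) + (1)·(-17) + (2)·(45) + (0)·(-337) + (0)·(-181) = 73
  c_6 = (0)·(-5) + (-1)·(428) + (-4)·(-17) + (-8)·(45) + (-3)·(-337) + (1)·(-181) = 110
Expand coordinatewise in base 11:
  c_1 = 77 = 0·11^0 + 7·11^1
  c_2 = 86 = 9·11^0 + 7·11^1
  c_3 = 100 = 1·11^0 + 9·11^1
  c_4 = 5 = 5·11^0
  c_5 = 73 = 7·11^0 + 6·11^1
  c_6 = 110 = 0·11^0 + 10·11^1
p-restricted factor λ_0 = (0, 9, 1, 5, 7, 0)
p-restricted factor λ_1 = (7, 7, 9, 0, 6, 10)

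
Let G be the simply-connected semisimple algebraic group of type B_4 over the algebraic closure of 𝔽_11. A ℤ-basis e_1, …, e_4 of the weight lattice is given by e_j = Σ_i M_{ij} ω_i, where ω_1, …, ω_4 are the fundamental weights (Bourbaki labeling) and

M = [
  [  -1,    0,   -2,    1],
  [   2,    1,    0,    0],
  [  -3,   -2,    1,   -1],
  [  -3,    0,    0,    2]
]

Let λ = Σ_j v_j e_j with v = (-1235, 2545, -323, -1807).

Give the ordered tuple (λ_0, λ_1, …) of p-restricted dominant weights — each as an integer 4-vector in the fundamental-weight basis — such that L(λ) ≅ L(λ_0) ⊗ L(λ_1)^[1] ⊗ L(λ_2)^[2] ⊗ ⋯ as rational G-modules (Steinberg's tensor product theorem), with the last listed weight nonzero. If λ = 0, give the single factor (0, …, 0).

((8, 9, 0, 3), (6, 6, 9, 8))

ω-coordinates c = M·v, v = (-1235, 2545, -323, -1807):
  c_1 = (-1)·(-1235) + (0)·(2545) + (-2)·(-323) + (1)·(-1807) = 74
  c_2 = (2)·(-1235) + (1)·(2545) + (0)·(-323) + (0)·(-1807) = 75
  c_3 = (-3)·(-1235) + (-2)·(2545) + (1)·(-323) + (-1)·(-1807) = 99
  c_4 = (-3)·(-1235) + (0)·(2545) + (0)·(-323) + (2)·(-1807) = 91
Base-11 expansion of each c_i:
  c_1 = 74 = 8·11^0 + 6·11^1
  c_2 = 75 = 9·11^0 + 6·11^1
  c_3 = 99 = 0·11^0 + 9·11^1
  c_4 = 91 = 3·11^0 + 8·11^1
λ_0 = (8, 9, 0, 3)
λ_1 = (6, 6, 9, 8)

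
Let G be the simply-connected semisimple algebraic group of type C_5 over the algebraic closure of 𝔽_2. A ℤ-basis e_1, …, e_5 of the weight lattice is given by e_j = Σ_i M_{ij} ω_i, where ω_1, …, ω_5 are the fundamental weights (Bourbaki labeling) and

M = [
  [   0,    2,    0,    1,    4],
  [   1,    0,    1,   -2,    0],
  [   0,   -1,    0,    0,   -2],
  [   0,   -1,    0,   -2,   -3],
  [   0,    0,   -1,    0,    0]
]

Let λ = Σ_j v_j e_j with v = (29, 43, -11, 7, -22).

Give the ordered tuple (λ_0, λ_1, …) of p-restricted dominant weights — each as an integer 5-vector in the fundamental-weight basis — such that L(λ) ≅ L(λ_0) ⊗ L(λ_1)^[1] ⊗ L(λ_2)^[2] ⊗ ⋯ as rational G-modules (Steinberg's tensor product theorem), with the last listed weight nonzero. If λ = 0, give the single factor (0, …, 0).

Compute c_i = Σ_j M_{ij} v_j with v = (29, 43, -11, 7, -22):
  c_1 = 0·29 + 2·43 + (0)·(-11) + 1·7 + (4)·(-22) = 5
  c_2 = 1·29 + 0·43 + (1)·(-11) + (-2)·(7) + (0)·(-22) = 4
  c_3 = 0·29 + (-1)·(43) + (0)·(-11) + 0·7 + (-2)·(-22) = 1
  c_4 = 0·29 + (-1)·(43) + (0)·(-11) + (-2)·(7) + (-3)·(-22) = 9
  c_5 = 0·29 + 0·43 + (-1)·(-11) + 0·7 + (0)·(-22) = 11
Expand coordinatewise in base 2:
  c_1 = 5 = 1·2^0 + 0·2^1 + 1·2^2
  c_2 = 4 = 0·2^0 + 0·2^1 + 1·2^2
  c_3 = 1 = 1·2^0
  c_4 = 9 = 1·2^0 + 0·2^1 + 0·2^2 + 1·2^3
  c_5 = 11 = 1·2^0 + 1·2^1 + 0·2^2 + 1·2^3
p-restricted factor λ_0 = (1, 0, 1, 1, 1)
p-restricted factor λ_1 = (0, 0, 0, 0, 1)
p-restricted factor λ_2 = (1, 1, 0, 0, 0)
p-restricted factor λ_3 = (0, 0, 0, 1, 1)

((1, 0, 1, 1, 1), (0, 0, 0, 0, 1), (1, 1, 0, 0, 0), (0, 0, 0, 1, 1))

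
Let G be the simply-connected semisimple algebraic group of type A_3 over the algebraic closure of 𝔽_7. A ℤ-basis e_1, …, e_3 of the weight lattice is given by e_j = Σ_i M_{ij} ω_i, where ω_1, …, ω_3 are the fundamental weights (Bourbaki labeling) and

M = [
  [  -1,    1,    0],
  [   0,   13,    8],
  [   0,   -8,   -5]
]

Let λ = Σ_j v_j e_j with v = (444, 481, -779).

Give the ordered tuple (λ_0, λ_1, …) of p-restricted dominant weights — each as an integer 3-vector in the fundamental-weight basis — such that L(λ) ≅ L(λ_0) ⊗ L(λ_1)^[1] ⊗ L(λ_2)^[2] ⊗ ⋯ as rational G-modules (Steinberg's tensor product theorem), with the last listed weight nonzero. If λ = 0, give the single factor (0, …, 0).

((2, 0, 5), (5, 3, 6))

In the fundamental-weight basis, λ has coordinates c = M·v (v = (444, 481, -779)):
  c_1 = (-1)·(444) + (1)·(481) + (0)·(-779) = 37
  c_2 = (0)·(444) + (13)·(481) + (8)·(-779) = 21
  c_3 = (0)·(444) + (-8)·(481) + (-5)·(-779) = 47
Writing each c_i in base p = 7:
  c_1 = 37 = 2·7^0 + 5·7^1
  c_2 = 21 = 0·7^0 + 3·7^1
  c_3 = 47 = 5·7^0 + 6·7^1
p-restricted factor λ_0 = (2, 0, 5)
p-restricted factor λ_1 = (5, 3, 6)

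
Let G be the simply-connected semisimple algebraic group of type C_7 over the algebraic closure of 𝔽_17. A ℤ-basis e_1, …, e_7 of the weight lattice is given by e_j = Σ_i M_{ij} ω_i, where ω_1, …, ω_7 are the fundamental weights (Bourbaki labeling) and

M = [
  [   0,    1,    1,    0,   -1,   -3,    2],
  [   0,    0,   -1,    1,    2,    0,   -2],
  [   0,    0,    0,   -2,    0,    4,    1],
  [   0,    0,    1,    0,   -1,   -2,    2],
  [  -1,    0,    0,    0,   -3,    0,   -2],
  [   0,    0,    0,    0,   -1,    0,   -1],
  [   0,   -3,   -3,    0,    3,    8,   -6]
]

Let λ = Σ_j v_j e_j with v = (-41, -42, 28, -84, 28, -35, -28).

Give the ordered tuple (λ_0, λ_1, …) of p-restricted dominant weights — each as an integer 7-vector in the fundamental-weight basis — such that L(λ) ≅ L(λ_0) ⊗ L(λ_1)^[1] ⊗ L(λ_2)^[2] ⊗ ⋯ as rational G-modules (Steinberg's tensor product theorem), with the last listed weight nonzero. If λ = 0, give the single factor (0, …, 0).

((7, 0, 0, 14, 13, 0, 14),)

Converting to the ω-basis (c_i = row i of M dotted with v = (-41, -42, 28, -84, 28, -35, -28)):
  c_1 = (0)·(-41) + (1)·(-42) + 1·28 + (0)·(-84) + (-1)·(28) + (-3)·(-35) + (2)·(-28) = 7
  c_2 = (0)·(-41) + (0)·(-42) + (-1)·(28) + (1)·(-84) + 2·28 + (0)·(-35) + (-2)·(-28) = 0
  c_3 = (0)·(-41) + (0)·(-42) + 0·28 + (-2)·(-84) + 0·28 + (4)·(-35) + (1)·(-28) = 0
  c_4 = (0)·(-41) + (0)·(-42) + 1·28 + (0)·(-84) + (-1)·(28) + (-2)·(-35) + (2)·(-28) = 14
  c_5 = (-1)·(-41) + (0)·(-42) + 0·28 + (0)·(-84) + (-3)·(28) + (0)·(-35) + (-2)·(-28) = 13
  c_6 = (0)·(-41) + (0)·(-42) + 0·28 + (0)·(-84) + (-1)·(28) + (0)·(-35) + (-1)·(-28) = 0
  c_7 = (0)·(-41) + (-3)·(-42) + (-3)·(28) + (0)·(-84) + 3·28 + (8)·(-35) + (-6)·(-28) = 14
Base-17 expansion of each c_i:
  c_1 = 7 = 7·17^0
  c_2 = 0
  c_3 = 0
  c_4 = 14 = 14·17^0
  c_5 = 13 = 13·17^0
  c_6 = 0
  c_7 = 14 = 14·17^0
λ_0 = (7, 0, 0, 14, 13, 0, 14)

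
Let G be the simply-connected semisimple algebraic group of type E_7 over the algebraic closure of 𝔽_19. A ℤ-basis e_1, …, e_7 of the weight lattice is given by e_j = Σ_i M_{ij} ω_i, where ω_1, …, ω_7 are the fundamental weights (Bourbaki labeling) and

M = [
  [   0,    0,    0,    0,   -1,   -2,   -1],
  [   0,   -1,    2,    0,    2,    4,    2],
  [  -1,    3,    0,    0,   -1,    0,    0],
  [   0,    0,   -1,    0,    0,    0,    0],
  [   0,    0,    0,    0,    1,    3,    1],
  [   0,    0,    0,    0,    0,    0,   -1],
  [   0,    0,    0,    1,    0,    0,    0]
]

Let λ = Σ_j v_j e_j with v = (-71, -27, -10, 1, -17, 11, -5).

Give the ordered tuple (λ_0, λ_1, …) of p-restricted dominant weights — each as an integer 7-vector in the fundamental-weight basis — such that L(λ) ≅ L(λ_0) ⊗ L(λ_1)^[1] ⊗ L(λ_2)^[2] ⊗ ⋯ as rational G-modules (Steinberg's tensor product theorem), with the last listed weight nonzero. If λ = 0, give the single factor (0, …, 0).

((0, 7, 7, 10, 11, 5, 1),)

Change of basis e → ω: c = M·v where v = (-71, -27, -10, 1, -17, 11, -5):
  c_1 = 0*-71 + 0*-27 + 0*-10 + 0*1 + -1*-17 + -2*11 + -1*-5 = 0
  c_2 = 0*-71 + -1*-27 + 2*-10 + 0*1 + 2*-17 + 4*11 + 2*-5 = 7
  c_3 = -1*-71 + 3*-27 + 0*-10 + 0*1 + -1*-17 + 0*11 + 0*-5 = 7
  c_4 = 0*-71 + 0*-27 + -1*-10 + 0*1 + 0*-17 + 0*11 + 0*-5 = 10
  c_5 = 0*-71 + 0*-27 + 0*-10 + 0*1 + 1*-17 + 3*11 + 1*-5 = 11
  c_6 = 0*-71 + 0*-27 + 0*-10 + 0*1 + 0*-17 + 0*11 + -1*-5 = 5
  c_7 = 0*-71 + 0*-27 + 0*-10 + 1*1 + 0*-17 + 0*11 + 0*-5 = 1
Writing each c_i in base p = 19:
  c_1 = 0
  c_2 = 7 = 7·19^0
  c_3 = 7 = 7·19^0
  c_4 = 10 = 10·19^0
  c_5 = 11 = 11·19^0
  c_6 = 5 = 5·19^0
  c_7 = 1 = 1·19^0
λ_0 = (0, 7, 7, 10, 11, 5, 1)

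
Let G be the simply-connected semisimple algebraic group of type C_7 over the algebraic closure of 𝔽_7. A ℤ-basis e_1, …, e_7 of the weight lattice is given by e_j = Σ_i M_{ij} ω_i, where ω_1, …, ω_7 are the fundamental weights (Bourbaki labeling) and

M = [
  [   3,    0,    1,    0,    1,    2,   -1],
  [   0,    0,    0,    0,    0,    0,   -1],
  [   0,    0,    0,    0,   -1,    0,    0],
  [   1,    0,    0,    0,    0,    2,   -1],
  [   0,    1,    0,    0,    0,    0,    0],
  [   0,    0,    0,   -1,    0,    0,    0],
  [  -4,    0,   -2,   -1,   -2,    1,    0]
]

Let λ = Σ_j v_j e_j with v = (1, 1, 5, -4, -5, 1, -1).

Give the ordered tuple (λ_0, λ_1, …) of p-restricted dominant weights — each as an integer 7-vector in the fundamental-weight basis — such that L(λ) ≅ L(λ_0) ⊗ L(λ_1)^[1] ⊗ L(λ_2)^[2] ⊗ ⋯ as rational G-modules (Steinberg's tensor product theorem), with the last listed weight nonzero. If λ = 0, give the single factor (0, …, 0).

((6, 1, 5, 4, 1, 4, 1),)

ω-coordinates c = M·v, v = (1, 1, 5, -4, -5, 1, -1):
  c_1 = (3)·(1) + (0)·(1) + (1)·(5) + (0)·(-4) + (1)·(-5) + (2)·(1) + (-1)·(-1) = 6
  c_2 = (0)·(1) + (0)·(1) + (0)·(5) + (0)·(-4) + (0)·(-5) + (0)·(1) + (-1)·(-1) = 1
  c_3 = (0)·(1) + (0)·(1) + (0)·(5) + (0)·(-4) + (-1)·(-5) + (0)·(1) + (0)·(-1) = 5
  c_4 = (1)·(1) + (0)·(1) + (0)·(5) + (0)·(-4) + (0)·(-5) + (2)·(1) + (-1)·(-1) = 4
  c_5 = (0)·(1) + (1)·(1) + (0)·(5) + (0)·(-4) + (0)·(-5) + (0)·(1) + (0)·(-1) = 1
  c_6 = (0)·(1) + (0)·(1) + (0)·(5) + (-1)·(-4) + (0)·(-5) + (0)·(1) + (0)·(-1) = 4
  c_7 = (-4)·(1) + (0)·(1) + (-2)·(5) + (-1)·(-4) + (-2)·(-5) + (1)·(1) + (0)·(-1) = 1
Expand coordinatewise in base 7:
  c_1 = 6 = 6·7^0
  c_2 = 1 = 1·7^0
  c_3 = 5 = 5·7^0
  c_4 = 4 = 4·7^0
  c_5 = 1 = 1·7^0
  c_6 = 4 = 4·7^0
  c_7 = 1 = 1·7^0
λ_0 = (6, 1, 5, 4, 1, 4, 1)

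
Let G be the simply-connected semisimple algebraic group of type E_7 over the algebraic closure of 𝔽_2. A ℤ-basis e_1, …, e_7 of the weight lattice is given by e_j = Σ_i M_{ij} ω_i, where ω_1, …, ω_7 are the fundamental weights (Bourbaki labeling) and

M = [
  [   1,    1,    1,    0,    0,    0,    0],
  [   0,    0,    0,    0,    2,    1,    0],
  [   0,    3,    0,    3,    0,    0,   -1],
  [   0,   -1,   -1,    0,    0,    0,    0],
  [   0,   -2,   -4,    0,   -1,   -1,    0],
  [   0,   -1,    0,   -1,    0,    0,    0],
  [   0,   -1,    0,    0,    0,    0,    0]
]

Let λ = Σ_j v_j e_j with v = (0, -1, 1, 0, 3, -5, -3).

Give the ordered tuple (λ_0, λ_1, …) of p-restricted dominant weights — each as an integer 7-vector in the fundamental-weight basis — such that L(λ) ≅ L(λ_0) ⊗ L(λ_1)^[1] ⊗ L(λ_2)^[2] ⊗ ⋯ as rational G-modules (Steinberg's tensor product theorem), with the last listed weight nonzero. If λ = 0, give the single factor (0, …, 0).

((0, 1, 0, 0, 0, 1, 1),)

Converting to the ω-basis (c_i = row i of M dotted with v = (0, -1, 1, 0, 3, -5, -3)):
  c_1 = 1·0 + (1)·(-1) + 1·1 + 0·0 + 0·3 + (0)·(-5) + (0)·(-3) = 0
  c_2 = 0·0 + (0)·(-1) + 0·1 + 0·0 + 2·3 + (1)·(-5) + (0)·(-3) = 1
  c_3 = 0·0 + (3)·(-1) + 0·1 + 3·0 + 0·3 + (0)·(-5) + (-1)·(-3) = 0
  c_4 = 0·0 + (-1)·(-1) + (-1)·(1) + 0·0 + 0·3 + (0)·(-5) + (0)·(-3) = 0
  c_5 = 0·0 + (-2)·(-1) + (-4)·(1) + 0·0 + (-1)·(3) + (-1)·(-5) + (0)·(-3) = 0
  c_6 = 0·0 + (-1)·(-1) + 0·1 + (-1)·(0) + 0·3 + (0)·(-5) + (0)·(-3) = 1
  c_7 = 0·0 + (-1)·(-1) + 0·1 + 0·0 + 0·3 + (0)·(-5) + (0)·(-3) = 1
p = 2; digits c_i = Σ_j d_{ij}·2^j, 0 ≤ d_{ij} < 2:
  c_1 = 0
  c_2 = 1 = 1·2^0
  c_3 = 0
  c_4 = 0
  c_5 = 0
  c_6 = 1 = 1·2^0
  c_7 = 1 = 1·2^0
λ_0 = (0, 1, 0, 0, 0, 1, 1)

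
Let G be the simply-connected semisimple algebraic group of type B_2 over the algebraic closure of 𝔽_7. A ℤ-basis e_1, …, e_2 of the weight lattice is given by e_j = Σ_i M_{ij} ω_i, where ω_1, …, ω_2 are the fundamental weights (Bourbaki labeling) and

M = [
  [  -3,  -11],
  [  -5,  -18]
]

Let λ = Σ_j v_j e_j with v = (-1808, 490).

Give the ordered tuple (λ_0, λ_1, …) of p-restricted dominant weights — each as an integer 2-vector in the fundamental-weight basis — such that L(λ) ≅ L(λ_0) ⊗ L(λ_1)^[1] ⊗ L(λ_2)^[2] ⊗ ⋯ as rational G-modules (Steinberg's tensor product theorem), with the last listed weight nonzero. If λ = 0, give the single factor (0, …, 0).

((6, 3), (4, 3), (0, 4))

Change of basis e → ω: c = M·v where v = (-1808, 490):
  c_1 = (-3)·(-1808) + (-11)·(490) = 34
  c_2 = (-5)·(-1808) + (-18)·(490) = 220
Expand coordinatewise in base 7:
  c_1 = 34 = 6·7^0 + 4·7^1
  c_2 = 220 = 3·7^0 + 3·7^1 + 4·7^2
λ_0 = (6, 3)
λ_1 = (4, 3)
λ_2 = (0, 4)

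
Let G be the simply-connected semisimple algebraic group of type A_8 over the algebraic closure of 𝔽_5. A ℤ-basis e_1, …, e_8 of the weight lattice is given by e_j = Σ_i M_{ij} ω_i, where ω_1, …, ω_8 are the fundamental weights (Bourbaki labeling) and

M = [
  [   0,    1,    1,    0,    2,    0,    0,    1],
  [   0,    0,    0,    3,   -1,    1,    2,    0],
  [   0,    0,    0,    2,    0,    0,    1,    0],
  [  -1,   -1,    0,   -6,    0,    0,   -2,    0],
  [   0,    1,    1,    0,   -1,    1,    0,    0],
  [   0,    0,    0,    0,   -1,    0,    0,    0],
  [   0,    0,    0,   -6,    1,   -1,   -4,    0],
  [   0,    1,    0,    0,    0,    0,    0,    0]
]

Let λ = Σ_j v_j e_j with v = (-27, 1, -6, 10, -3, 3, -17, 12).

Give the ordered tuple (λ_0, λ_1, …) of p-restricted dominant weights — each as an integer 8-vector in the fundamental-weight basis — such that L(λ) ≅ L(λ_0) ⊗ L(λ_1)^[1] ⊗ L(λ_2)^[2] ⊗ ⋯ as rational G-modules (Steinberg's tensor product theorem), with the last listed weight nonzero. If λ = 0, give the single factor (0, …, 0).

In the fundamental-weight basis, λ has coordinates c = M·v (v = (-27, 1, -6, 10, -3, 3, -17, 12)):
  c_1 = (0)·(-27) + 1·1 + (1)·(-6) + 0·10 + (2)·(-3) + 0·3 + (0)·(-17) + 1·12 = 1
  c_2 = (0)·(-27) + 0·1 + (0)·(-6) + 3·10 + (-1)·(-3) + 1·3 + (2)·(-17) + 0·12 = 2
  c_3 = (0)·(-27) + 0·1 + (0)·(-6) + 2·10 + (0)·(-3) + 0·3 + (1)·(-17) + 0·12 = 3
  c_4 = (-1)·(-27) + (-1)·(1) + (0)·(-6) + (-6)·(10) + (0)·(-3) + 0·3 + (-2)·(-17) + 0·12 = 0
  c_5 = (0)·(-27) + 1·1 + (1)·(-6) + 0·10 + (-1)·(-3) + 1·3 + (0)·(-17) + 0·12 = 1
  c_6 = (0)·(-27) + 0·1 + (0)·(-6) + 0·10 + (-1)·(-3) + 0·3 + (0)·(-17) + 0·12 = 3
  c_7 = (0)·(-27) + 0·1 + (0)·(-6) + (-6)·(10) + (1)·(-3) + (-1)·(3) + (-4)·(-17) + 0·12 = 2
  c_8 = (0)·(-27) + 1·1 + (0)·(-6) + 0·10 + (0)·(-3) + 0·3 + (0)·(-17) + 0·12 = 1
Expand coordinatewise in base 5:
  c_1 = 1 = 1·5^0
  c_2 = 2 = 2·5^0
  c_3 = 3 = 3·5^0
  c_4 = 0
  c_5 = 1 = 1·5^0
  c_6 = 3 = 3·5^0
  c_7 = 2 = 2·5^0
  c_8 = 1 = 1·5^0
p-restricted factor λ_0 = (1, 2, 3, 0, 1, 3, 2, 1)

((1, 2, 3, 0, 1, 3, 2, 1),)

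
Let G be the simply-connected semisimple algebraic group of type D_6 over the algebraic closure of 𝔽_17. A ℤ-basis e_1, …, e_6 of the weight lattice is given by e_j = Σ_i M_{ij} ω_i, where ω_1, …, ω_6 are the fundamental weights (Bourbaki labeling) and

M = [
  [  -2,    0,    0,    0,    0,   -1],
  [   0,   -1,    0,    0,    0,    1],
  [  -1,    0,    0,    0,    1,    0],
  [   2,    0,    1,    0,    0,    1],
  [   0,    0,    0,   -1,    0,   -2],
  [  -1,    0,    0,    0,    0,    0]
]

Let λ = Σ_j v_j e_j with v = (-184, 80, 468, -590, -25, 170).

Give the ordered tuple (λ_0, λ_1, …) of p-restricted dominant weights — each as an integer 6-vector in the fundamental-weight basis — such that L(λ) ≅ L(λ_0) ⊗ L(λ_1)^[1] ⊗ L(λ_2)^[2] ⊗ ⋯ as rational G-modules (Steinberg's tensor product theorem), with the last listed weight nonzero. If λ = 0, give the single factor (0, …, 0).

ω-coordinates c = M·v, v = (-184, 80, 468, -590, -25, 170):
  c_1 = (-2)·(-184) + 0·80 + 0·468 + (0)·(-590) + (0)·(-25) + (-1)·(170) = 198
  c_2 = (0)·(-184) + (-1)·(80) + 0·468 + (0)·(-590) + (0)·(-25) + 1·170 = 90
  c_3 = (-1)·(-184) + 0·80 + 0·468 + (0)·(-590) + (1)·(-25) + 0·170 = 159
  c_4 = (2)·(-184) + 0·80 + 1·468 + (0)·(-590) + (0)·(-25) + 1·170 = 270
  c_5 = (0)·(-184) + 0·80 + 0·468 + (-1)·(-590) + (0)·(-25) + (-2)·(170) = 250
  c_6 = (-1)·(-184) + 0·80 + 0·468 + (0)·(-590) + (0)·(-25) + 0·170 = 184
p = 17; digits c_i = Σ_j d_{ij}·17^j, 0 ≤ d_{ij} < 17:
  c_1 = 198 = 11·17^0 + 11·17^1
  c_2 = 90 = 5·17^0 + 5·17^1
  c_3 = 159 = 6·17^0 + 9·17^1
  c_4 = 270 = 15·17^0 + 15·17^1
  c_5 = 250 = 12·17^0 + 14·17^1
  c_6 = 184 = 14·17^0 + 10·17^1
p-restricted factor λ_0 = (11, 5, 6, 15, 12, 14)
p-restricted factor λ_1 = (11, 5, 9, 15, 14, 10)

((11, 5, 6, 15, 12, 14), (11, 5, 9, 15, 14, 10))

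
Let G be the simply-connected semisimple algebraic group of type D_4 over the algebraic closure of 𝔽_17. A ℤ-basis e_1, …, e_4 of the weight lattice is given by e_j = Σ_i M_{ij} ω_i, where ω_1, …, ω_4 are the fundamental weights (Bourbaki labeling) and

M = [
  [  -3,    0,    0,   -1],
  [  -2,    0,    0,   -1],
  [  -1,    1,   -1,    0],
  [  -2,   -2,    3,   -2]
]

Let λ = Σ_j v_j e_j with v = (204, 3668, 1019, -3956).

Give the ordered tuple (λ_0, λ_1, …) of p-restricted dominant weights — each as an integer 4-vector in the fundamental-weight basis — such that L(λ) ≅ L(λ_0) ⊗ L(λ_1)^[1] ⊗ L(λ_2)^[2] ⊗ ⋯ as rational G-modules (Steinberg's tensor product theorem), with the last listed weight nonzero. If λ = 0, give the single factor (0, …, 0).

Change of basis e → ω: c = M·v where v = (204, 3668, 1019, -3956):
  c_1 = -3*204 + 0*3668 + 0*1019 + -1*-3956 = 3344
  c_2 = -2*204 + 0*3668 + 0*1019 + -1*-3956 = 3548
  c_3 = -1*204 + 1*3668 + -1*1019 + 0*-3956 = 2445
  c_4 = -2*204 + -2*3668 + 3*1019 + -2*-3956 = 3225
Expand coordinatewise in base 17:
  c_1 = 3344 = 12·17^0 + 9·17^1 + 11·17^2
  c_2 = 3548 = 12·17^0 + 4·17^1 + 12·17^2
  c_3 = 2445 = 14·17^0 + 7·17^1 + 8·17^2
  c_4 = 3225 = 12·17^0 + 2·17^1 + 11·17^2
Factor λ_0 = (12, 12, 14, 12)
Factor λ_1 = (9, 4, 7, 2)
Factor λ_2 = (11, 12, 8, 11)

((12, 12, 14, 12), (9, 4, 7, 2), (11, 12, 8, 11))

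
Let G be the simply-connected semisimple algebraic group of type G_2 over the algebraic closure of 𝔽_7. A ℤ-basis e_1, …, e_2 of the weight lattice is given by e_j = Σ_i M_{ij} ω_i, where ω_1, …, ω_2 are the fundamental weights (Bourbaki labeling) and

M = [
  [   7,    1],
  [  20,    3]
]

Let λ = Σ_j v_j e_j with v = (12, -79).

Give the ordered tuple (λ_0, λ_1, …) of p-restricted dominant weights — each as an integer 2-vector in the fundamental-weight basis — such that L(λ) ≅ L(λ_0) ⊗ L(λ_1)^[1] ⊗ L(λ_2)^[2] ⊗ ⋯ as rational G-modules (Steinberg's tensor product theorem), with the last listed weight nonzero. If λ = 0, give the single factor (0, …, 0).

((5, 3),)

Converting to the ω-basis (c_i = row i of M dotted with v = (12, -79)):
  c_1 = 7*12 + 1*-79 = 5
  c_2 = 20*12 + 3*-79 = 3
p = 7; digits c_i = Σ_j d_{ij}·7^j, 0 ≤ d_{ij} < 7:
  c_1 = 5 = 5·7^0
  c_2 = 3 = 3·7^0
Factor λ_0 = (5, 3)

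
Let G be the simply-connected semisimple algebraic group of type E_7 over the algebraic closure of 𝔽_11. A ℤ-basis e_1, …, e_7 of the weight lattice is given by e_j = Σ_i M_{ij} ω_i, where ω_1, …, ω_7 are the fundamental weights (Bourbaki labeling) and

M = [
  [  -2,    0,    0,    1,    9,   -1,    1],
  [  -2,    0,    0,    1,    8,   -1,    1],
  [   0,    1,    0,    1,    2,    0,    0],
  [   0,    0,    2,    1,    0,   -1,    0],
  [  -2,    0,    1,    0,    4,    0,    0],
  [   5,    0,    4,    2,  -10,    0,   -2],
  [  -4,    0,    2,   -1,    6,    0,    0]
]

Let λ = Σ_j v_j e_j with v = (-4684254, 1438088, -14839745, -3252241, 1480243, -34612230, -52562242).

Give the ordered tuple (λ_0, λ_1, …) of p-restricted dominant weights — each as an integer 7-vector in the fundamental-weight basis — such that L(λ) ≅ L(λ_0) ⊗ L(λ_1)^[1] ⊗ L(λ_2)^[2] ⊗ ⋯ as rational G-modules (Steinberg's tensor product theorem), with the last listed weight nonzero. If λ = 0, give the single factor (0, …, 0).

((10, 4, 1, 7, 0, 0, 2), (1, 8, 9, 4, 9, 10, 9), (3, 1, 2, 6, 9, 3, 10), (7, 6, 3, 8, 7, 9, 3), (2, 0, 1, 4, 8, 4, 4), (9, 0, 7, 10, 2, 6, 7))

Converting to the ω-basis (c_i = row i of M dotted with v = (-4684254, 1438088, -14839745, -3252241, 1480243, -34612230, -52562242)):
  c_1 = (-2)·(-4684254) + (0)·(1438088) + (0)·(-14839745) + (1)·(-3252241) + (9)·(1480243) + (-1)·(-34612230) + (1)·(-52562242) = 1488442
  c_2 = (-2)·(-4684254) + (0)·(1438088) + (0)·(-14839745) + (1)·(-3252241) + (8)·(1480243) + (-1)·(-34612230) + (1)·(-52562242) = 8199
  c_3 = (0)·(-4684254) + (1)·(1438088) + (0)·(-14839745) + (1)·(-3252241) + (2)·(1480243) + (0)·(-34612230) + (0)·(-52562242) = 1146333
  c_4 = (0)·(-4684254) + (0)·(1438088) + (2)·(-14839745) + (1)·(-3252241) + (0)·(1480243) + (-1)·(-34612230) + (0)·(-52562242) = 1680499
  c_5 = (-2)·(-4684254) + (0)·(1438088) + (1)·(-14839745) + (0)·(-3252241) + (4)·(1480243) + (0)·(-34612230) + (0)·(-52562242) = 449735
  c_6 = (5)·(-4684254) + (0)·(1438088) + (4)·(-14839745) + (2)·(-3252241) + (-10)·(1480243) + (0)·(-34612230) + (-2)·(-52562242) = 1037322
  c_7 = (-4)·(-4684254) + (0)·(1438088) + (2)·(-14839745) + (-1)·(-3252241) + (6)·(1480243) + (0)·(-34612230) + (0)·(-52562242) = 1191225
Base-11 expansion of each c_i:
  c_1 = 1488442 = 10·11^0 + 1·11^1 + 3·11^2 + 7·11^3 + 2·11^4 + 9·11^5
  c_2 = 8199 = 4·11^0 + 8·11^1 + 1·11^2 + 6·11^3
  c_3 = 1146333 = 1·11^0 + 9·11^1 + 2·11^2 + 3·11^3 + 1·11^4 + 7·11^5
  c_4 = 1680499 = 7·11^0 + 4·11^1 + 6·11^2 + 8·11^3 + 4·11^4 + 10·11^5
  c_5 = 449735 = 0·11^0 + 9·11^1 + 9·11^2 + 7·11^3 + 8·11^4 + 2·11^5
  c_6 = 1037322 = 0·11^0 + 10·11^1 + 3·11^2 + 9·11^3 + 4·11^4 + 6·11^5
  c_7 = 1191225 = 2·11^0 + 9·11^1 + 10·11^2 + 3·11^3 + 4·11^4 + 7·11^5
λ_0 = (10, 4, 1, 7, 0, 0, 2)
λ_1 = (1, 8, 9, 4, 9, 10, 9)
λ_2 = (3, 1, 2, 6, 9, 3, 10)
λ_3 = (7, 6, 3, 8, 7, 9, 3)
λ_4 = (2, 0, 1, 4, 8, 4, 4)
λ_5 = (9, 0, 7, 10, 2, 6, 7)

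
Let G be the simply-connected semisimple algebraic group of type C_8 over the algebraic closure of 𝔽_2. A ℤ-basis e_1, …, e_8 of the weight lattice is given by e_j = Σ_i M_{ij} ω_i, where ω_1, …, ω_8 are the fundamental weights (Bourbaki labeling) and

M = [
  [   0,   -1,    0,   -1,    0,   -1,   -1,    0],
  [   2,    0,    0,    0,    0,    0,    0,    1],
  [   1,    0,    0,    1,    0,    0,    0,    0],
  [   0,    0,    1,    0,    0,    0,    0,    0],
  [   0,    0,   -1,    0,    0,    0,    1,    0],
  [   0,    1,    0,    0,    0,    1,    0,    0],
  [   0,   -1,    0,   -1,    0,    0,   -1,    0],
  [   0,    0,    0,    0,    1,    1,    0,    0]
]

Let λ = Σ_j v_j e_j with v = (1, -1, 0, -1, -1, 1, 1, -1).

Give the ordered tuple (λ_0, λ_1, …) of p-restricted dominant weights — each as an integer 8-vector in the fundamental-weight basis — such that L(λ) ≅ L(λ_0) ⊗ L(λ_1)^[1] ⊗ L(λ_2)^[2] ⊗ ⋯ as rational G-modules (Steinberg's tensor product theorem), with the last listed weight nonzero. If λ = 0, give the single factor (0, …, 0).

((0, 1, 0, 0, 1, 0, 1, 0),)

Change of basis e → ω: c = M·v where v = (1, -1, 0, -1, -1, 1, 1, -1):
  c_1 = (0)·(1) + (-1)·(-1) + (0)·(0) + (-1)·(-1) + (0)·(-1) + (-1)·(1) + (-1)·(1) + (0)·(-1) = 0
  c_2 = (2)·(1) + (0)·(-1) + (0)·(0) + (0)·(-1) + (0)·(-1) + (0)·(1) + (0)·(1) + (1)·(-1) = 1
  c_3 = (1)·(1) + (0)·(-1) + (0)·(0) + (1)·(-1) + (0)·(-1) + (0)·(1) + (0)·(1) + (0)·(-1) = 0
  c_4 = (0)·(1) + (0)·(-1) + (1)·(0) + (0)·(-1) + (0)·(-1) + (0)·(1) + (0)·(1) + (0)·(-1) = 0
  c_5 = (0)·(1) + (0)·(-1) + (-1)·(0) + (0)·(-1) + (0)·(-1) + (0)·(1) + (1)·(1) + (0)·(-1) = 1
  c_6 = (0)·(1) + (1)·(-1) + (0)·(0) + (0)·(-1) + (0)·(-1) + (1)·(1) + (0)·(1) + (0)·(-1) = 0
  c_7 = (0)·(1) + (-1)·(-1) + (0)·(0) + (-1)·(-1) + (0)·(-1) + (0)·(1) + (-1)·(1) + (0)·(-1) = 1
  c_8 = (0)·(1) + (0)·(-1) + (0)·(0) + (0)·(-1) + (1)·(-1) + (1)·(1) + (0)·(1) + (0)·(-1) = 0
p = 2; digits c_i = Σ_j d_{ij}·2^j, 0 ≤ d_{ij} < 2:
  c_1 = 0
  c_2 = 1 = 1·2^0
  c_3 = 0
  c_4 = 0
  c_5 = 1 = 1·2^0
  c_6 = 0
  c_7 = 1 = 1·2^0
  c_8 = 0
λ_0 = (0, 1, 0, 0, 1, 0, 1, 0)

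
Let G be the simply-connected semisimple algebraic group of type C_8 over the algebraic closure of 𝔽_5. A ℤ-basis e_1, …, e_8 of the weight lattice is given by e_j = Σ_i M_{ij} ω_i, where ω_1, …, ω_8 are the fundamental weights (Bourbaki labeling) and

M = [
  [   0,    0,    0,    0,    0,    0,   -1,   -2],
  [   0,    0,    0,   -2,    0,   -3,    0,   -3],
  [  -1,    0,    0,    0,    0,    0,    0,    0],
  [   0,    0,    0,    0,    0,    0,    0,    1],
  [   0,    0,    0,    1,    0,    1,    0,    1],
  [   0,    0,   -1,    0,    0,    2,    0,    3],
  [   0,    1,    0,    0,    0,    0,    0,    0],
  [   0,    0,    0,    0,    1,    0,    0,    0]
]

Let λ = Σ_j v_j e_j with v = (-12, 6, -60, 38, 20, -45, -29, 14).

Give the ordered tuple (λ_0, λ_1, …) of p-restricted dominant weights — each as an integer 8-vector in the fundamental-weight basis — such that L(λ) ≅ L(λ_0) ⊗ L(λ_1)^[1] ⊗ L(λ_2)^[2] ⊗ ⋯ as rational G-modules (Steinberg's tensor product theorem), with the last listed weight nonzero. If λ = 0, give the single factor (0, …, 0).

In the fundamental-weight basis, λ has coordinates c = M·v (v = (-12, 6, -60, 38, 20, -45, -29, 14)):
  c_1 = (0)·(-12) + (0)·(6) + (0)·(-60) + (0)·(38) + (0)·(20) + (0)·(-45) + (-1)·(-29) + (-2)·(14) = 1
  c_2 = (0)·(-12) + (0)·(6) + (0)·(-60) + (-2)·(38) + (0)·(20) + (-3)·(-45) + (0)·(-29) + (-3)·(14) = 17
  c_3 = (-1)·(-12) + (0)·(6) + (0)·(-60) + (0)·(38) + (0)·(20) + (0)·(-45) + (0)·(-29) + (0)·(14) = 12
  c_4 = (0)·(-12) + (0)·(6) + (0)·(-60) + (0)·(38) + (0)·(20) + (0)·(-45) + (0)·(-29) + (1)·(14) = 14
  c_5 = (0)·(-12) + (0)·(6) + (0)·(-60) + (1)·(38) + (0)·(20) + (1)·(-45) + (0)·(-29) + (1)·(14) = 7
  c_6 = (0)·(-12) + (0)·(6) + (-1)·(-60) + (0)·(38) + (0)·(20) + (2)·(-45) + (0)·(-29) + (3)·(14) = 12
  c_7 = (0)·(-12) + (1)·(6) + (0)·(-60) + (0)·(38) + (0)·(20) + (0)·(-45) + (0)·(-29) + (0)·(14) = 6
  c_8 = (0)·(-12) + (0)·(6) + (0)·(-60) + (0)·(38) + (1)·(20) + (0)·(-45) + (0)·(-29) + (0)·(14) = 20
Base-5 expansion of each c_i:
  c_1 = 1 = 1·5^0
  c_2 = 17 = 2·5^0 + 3·5^1
  c_3 = 12 = 2·5^0 + 2·5^1
  c_4 = 14 = 4·5^0 + 2·5^1
  c_5 = 7 = 2·5^0 + 1·5^1
  c_6 = 12 = 2·5^0 + 2·5^1
  c_7 = 6 = 1·5^0 + 1·5^1
  c_8 = 20 = 0·5^0 + 4·5^1
p-restricted factor λ_0 = (1, 2, 2, 4, 2, 2, 1, 0)
p-restricted factor λ_1 = (0, 3, 2, 2, 1, 2, 1, 4)

((1, 2, 2, 4, 2, 2, 1, 0), (0, 3, 2, 2, 1, 2, 1, 4))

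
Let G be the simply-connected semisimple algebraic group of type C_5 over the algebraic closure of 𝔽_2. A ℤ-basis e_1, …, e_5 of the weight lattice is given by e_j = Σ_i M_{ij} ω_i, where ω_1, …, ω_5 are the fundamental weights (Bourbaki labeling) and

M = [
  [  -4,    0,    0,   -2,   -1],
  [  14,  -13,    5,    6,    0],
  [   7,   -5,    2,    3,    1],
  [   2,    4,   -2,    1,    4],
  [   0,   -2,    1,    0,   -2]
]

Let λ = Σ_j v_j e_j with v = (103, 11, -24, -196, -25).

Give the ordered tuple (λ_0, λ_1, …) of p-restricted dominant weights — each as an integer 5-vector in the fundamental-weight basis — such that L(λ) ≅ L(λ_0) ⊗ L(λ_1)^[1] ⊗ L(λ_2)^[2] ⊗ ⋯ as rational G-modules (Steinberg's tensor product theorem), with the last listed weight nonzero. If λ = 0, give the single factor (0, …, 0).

Converting to the ω-basis (c_i = row i of M dotted with v = (103, 11, -24, -196, -25)):
  c_1 = (-4)·(103) + 0·11 + (0)·(-24) + (-2)·(-196) + (-1)·(-25) = 5
  c_2 = 14·103 + (-13)·(11) + (5)·(-24) + (6)·(-196) + (0)·(-25) = 3
  c_3 = 7·103 + (-5)·(11) + (2)·(-24) + (3)·(-196) + (1)·(-25) = 5
  c_4 = 2·103 + 4·11 + (-2)·(-24) + (1)·(-196) + (4)·(-25) = 2
  c_5 = 0·103 + (-2)·(11) + (1)·(-24) + (0)·(-196) + (-2)·(-25) = 4
Expand coordinatewise in base 2:
  c_1 = 5 = 1·2^0 + 0·2^1 + 1·2^2
  c_2 = 3 = 1·2^0 + 1·2^1
  c_3 = 5 = 1·2^0 + 0·2^1 + 1·2^2
  c_4 = 2 = 0·2^0 + 1·2^1
  c_5 = 4 = 0·2^0 + 0·2^1 + 1·2^2
p-restricted factor λ_0 = (1, 1, 1, 0, 0)
p-restricted factor λ_1 = (0, 1, 0, 1, 0)
p-restricted factor λ_2 = (1, 0, 1, 0, 1)

((1, 1, 1, 0, 0), (0, 1, 0, 1, 0), (1, 0, 1, 0, 1))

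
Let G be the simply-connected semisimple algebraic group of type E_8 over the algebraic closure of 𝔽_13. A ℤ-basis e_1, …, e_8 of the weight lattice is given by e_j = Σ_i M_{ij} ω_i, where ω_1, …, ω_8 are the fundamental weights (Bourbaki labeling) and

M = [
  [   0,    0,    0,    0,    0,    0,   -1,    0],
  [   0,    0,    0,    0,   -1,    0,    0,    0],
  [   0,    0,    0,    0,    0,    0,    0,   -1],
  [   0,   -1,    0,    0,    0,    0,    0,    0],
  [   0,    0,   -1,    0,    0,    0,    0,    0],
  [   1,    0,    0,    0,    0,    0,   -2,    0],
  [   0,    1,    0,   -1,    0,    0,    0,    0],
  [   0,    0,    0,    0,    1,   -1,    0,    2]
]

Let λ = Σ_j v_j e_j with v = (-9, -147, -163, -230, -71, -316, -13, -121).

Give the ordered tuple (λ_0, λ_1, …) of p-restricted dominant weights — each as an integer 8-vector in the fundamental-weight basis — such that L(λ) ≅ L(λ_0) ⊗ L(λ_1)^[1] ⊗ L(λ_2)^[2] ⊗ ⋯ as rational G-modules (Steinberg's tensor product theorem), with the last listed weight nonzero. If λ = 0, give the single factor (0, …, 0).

((0, 6, 4, 4, 7, 4, 5, 3), (1, 5, 9, 11, 12, 1, 6, 0))

In the fundamental-weight basis, λ has coordinates c = M·v (v = (-9, -147, -163, -230, -71, -316, -13, -121)):
  c_1 = (0)·(-9) + (0)·(-147) + (0)·(-163) + (0)·(-230) + (0)·(-71) + (0)·(-316) + (-1)·(-13) + (0)·(-121) = 13
  c_2 = (0)·(-9) + (0)·(-147) + (0)·(-163) + (0)·(-230) + (-1)·(-71) + (0)·(-316) + (0)·(-13) + (0)·(-121) = 71
  c_3 = (0)·(-9) + (0)·(-147) + (0)·(-163) + (0)·(-230) + (0)·(-71) + (0)·(-316) + (0)·(-13) + (-1)·(-121) = 121
  c_4 = (0)·(-9) + (-1)·(-147) + (0)·(-163) + (0)·(-230) + (0)·(-71) + (0)·(-316) + (0)·(-13) + (0)·(-121) = 147
  c_5 = (0)·(-9) + (0)·(-147) + (-1)·(-163) + (0)·(-230) + (0)·(-71) + (0)·(-316) + (0)·(-13) + (0)·(-121) = 163
  c_6 = (1)·(-9) + (0)·(-147) + (0)·(-163) + (0)·(-230) + (0)·(-71) + (0)·(-316) + (-2)·(-13) + (0)·(-121) = 17
  c_7 = (0)·(-9) + (1)·(-147) + (0)·(-163) + (-1)·(-230) + (0)·(-71) + (0)·(-316) + (0)·(-13) + (0)·(-121) = 83
  c_8 = (0)·(-9) + (0)·(-147) + (0)·(-163) + (0)·(-230) + (1)·(-71) + (-1)·(-316) + (0)·(-13) + (2)·(-121) = 3
Writing each c_i in base p = 13:
  c_1 = 13 = 0·13^0 + 1·13^1
  c_2 = 71 = 6·13^0 + 5·13^1
  c_3 = 121 = 4·13^0 + 9·13^1
  c_4 = 147 = 4·13^0 + 11·13^1
  c_5 = 163 = 7·13^0 + 12·13^1
  c_6 = 17 = 4·13^0 + 1·13^1
  c_7 = 83 = 5·13^0 + 6·13^1
  c_8 = 3 = 3·13^0
λ_0 = (0, 6, 4, 4, 7, 4, 5, 3)
λ_1 = (1, 5, 9, 11, 12, 1, 6, 0)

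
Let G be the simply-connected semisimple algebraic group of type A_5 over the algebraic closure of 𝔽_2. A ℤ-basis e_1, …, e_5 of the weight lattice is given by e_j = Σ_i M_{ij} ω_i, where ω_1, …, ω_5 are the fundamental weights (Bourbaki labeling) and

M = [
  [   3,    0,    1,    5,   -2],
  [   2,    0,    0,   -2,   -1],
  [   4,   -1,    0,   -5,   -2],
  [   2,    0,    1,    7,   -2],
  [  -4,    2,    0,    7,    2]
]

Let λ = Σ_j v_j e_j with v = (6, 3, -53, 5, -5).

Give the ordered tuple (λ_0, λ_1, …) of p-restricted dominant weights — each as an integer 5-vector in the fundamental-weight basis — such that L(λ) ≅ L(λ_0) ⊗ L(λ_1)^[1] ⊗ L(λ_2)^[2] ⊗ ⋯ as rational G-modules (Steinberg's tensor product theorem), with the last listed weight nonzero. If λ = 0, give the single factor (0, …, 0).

((0, 1, 0, 0, 1), (0, 1, 1, 0, 1), (0, 1, 1, 1, 1))

Converting to the ω-basis (c_i = row i of M dotted with v = (6, 3, -53, 5, -5)):
  c_1 = 3·6 + 0·3 + (1)·(-53) + 5·5 + (-2)·(-5) = 0
  c_2 = 2·6 + 0·3 + (0)·(-53) + (-2)·(5) + (-1)·(-5) = 7
  c_3 = 4·6 + (-1)·(3) + (0)·(-53) + (-5)·(5) + (-2)·(-5) = 6
  c_4 = 2·6 + 0·3 + (1)·(-53) + 7·5 + (-2)·(-5) = 4
  c_5 = (-4)·(6) + 2·3 + (0)·(-53) + 7·5 + (2)·(-5) = 7
p = 2; digits c_i = Σ_j d_{ij}·2^j, 0 ≤ d_{ij} < 2:
  c_1 = 0
  c_2 = 7 = 1·2^0 + 1·2^1 + 1·2^2
  c_3 = 6 = 0·2^0 + 1·2^1 + 1·2^2
  c_4 = 4 = 0·2^0 + 0·2^1 + 1·2^2
  c_5 = 7 = 1·2^0 + 1·2^1 + 1·2^2
λ_0 = (0, 1, 0, 0, 1)
λ_1 = (0, 1, 1, 0, 1)
λ_2 = (0, 1, 1, 1, 1)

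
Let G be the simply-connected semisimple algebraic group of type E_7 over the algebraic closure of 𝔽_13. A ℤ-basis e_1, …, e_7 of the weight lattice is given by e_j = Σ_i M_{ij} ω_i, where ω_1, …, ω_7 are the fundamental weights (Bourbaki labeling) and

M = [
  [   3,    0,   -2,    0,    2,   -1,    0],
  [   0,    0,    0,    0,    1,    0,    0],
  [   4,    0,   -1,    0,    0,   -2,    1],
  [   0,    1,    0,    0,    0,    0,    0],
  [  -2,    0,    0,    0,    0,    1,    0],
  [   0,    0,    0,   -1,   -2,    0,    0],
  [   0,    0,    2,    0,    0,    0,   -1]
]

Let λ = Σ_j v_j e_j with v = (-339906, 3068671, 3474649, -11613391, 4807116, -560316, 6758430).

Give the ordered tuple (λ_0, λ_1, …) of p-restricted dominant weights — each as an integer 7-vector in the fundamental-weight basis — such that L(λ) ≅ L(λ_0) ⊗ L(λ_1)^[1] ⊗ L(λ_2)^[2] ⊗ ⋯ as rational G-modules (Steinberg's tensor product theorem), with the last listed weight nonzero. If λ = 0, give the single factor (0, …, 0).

Change of basis e → ω: c = M·v where v = (-339906, 3068671, 3474649, -11613391, 4807116, -560316, 6758430):
  c_1 = (3)·(-339906) + (0)·(3068671) + (-2)·(3474649) + (0)·(-11613391) + (2)·(4807116) + (-1)·(-560316) + (0)·(6758430) = 2205532
  c_2 = (0)·(-339906) + (0)·(3068671) + (0)·(3474649) + (0)·(-11613391) + (1)·(4807116) + (0)·(-560316) + (0)·(6758430) = 4807116
  c_3 = (4)·(-339906) + (0)·(3068671) + (-1)·(3474649) + (0)·(-11613391) + (0)·(4807116) + (-2)·(-560316) + (1)·(6758430) = 3044789
  c_4 = (0)·(-339906) + (1)·(3068671) + (0)·(3474649) + (0)·(-11613391) + (0)·(4807116) + (0)·(-560316) + (0)·(6758430) = 3068671
  c_5 = (-2)·(-339906) + (0)·(3068671) + (0)·(3474649) + (0)·(-11613391) + (0)·(4807116) + (1)·(-560316) + (0)·(6758430) = 119496
  c_6 = (0)·(-339906) + (0)·(3068671) + (0)·(3474649) + (-1)·(-11613391) + (-2)·(4807116) + (0)·(-560316) + (0)·(6758430) = 1999159
  c_7 = (0)·(-339906) + (0)·(3068671) + (2)·(3474649) + (0)·(-11613391) + (0)·(4807116) + (0)·(-560316) + (-1)·(6758430) = 190868
p = 13; digits c_i = Σ_j d_{ij}·13^j, 0 ≤ d_{ij} < 13:
  c_1 = 2205532 = 4·13^0 + 6·13^1 + 11·13^2 + 2·13^3 + 12·13^4 + 5·13^5
  c_2 = 4807116 = 2·13^0 + 6·13^1 + 0·13^2 + 4·13^3 + 12·13^4 + 12·13^5
  c_3 = 3044789 = 7·13^0 + 6·13^1 + 11·13^2 + 7·13^3 + 2·13^4 + 8·13^5
  c_4 = 3068671 = 8·13^0 + 10·13^1 + 9·13^2 + 5·13^3 + 3·13^4 + 8·13^5
  c_5 = 119496 = 0·13^0 + 1·13^1 + 5·13^2 + 2·13^3 + 4·13^4
  c_6 = 1999159 = 6·13^0 + 4·13^1 + 12·13^2 + 12·13^3 + 4·13^4 + 5·13^5
  c_7 = 190868 = 2·13^0 + 5·13^1 + 11·13^2 + 8·13^3 + 6·13^4
p-restricted factor λ_0 = (4, 2, 7, 8, 0, 6, 2)
p-restricted factor λ_1 = (6, 6, 6, 10, 1, 4, 5)
p-restricted factor λ_2 = (11, 0, 11, 9, 5, 12, 11)
p-restricted factor λ_3 = (2, 4, 7, 5, 2, 12, 8)
p-restricted factor λ_4 = (12, 12, 2, 3, 4, 4, 6)
p-restricted factor λ_5 = (5, 12, 8, 8, 0, 5, 0)

((4, 2, 7, 8, 0, 6, 2), (6, 6, 6, 10, 1, 4, 5), (11, 0, 11, 9, 5, 12, 11), (2, 4, 7, 5, 2, 12, 8), (12, 12, 2, 3, 4, 4, 6), (5, 12, 8, 8, 0, 5, 0))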